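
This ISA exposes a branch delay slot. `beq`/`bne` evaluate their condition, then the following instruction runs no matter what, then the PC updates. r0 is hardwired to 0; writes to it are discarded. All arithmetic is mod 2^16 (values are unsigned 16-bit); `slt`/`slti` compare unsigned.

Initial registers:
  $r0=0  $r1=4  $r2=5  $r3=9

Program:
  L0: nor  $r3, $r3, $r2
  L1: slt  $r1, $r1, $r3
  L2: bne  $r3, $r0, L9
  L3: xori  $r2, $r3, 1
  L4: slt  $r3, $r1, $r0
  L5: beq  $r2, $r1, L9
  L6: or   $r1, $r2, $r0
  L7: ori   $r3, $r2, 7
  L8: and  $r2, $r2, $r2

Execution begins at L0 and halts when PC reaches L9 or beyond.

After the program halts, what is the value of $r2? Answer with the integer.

[0] nor  $r3, $r3, $r2  →  {$r0:0, $r1:4, $r2:5, $r3:65522}
[1] slt  $r1, $r1, $r3  →  {$r0:0, $r1:1, $r2:5, $r3:65522}
[2] bne  $r3, $r0, L9  →  {$r0:0, $r1:1, $r2:5, $r3:65522}  ⟨branch taken⟩
[3] xori  $r2, $r3, 1  →  {$r0:0, $r1:1, $r2:65523, $r3:65522}

65523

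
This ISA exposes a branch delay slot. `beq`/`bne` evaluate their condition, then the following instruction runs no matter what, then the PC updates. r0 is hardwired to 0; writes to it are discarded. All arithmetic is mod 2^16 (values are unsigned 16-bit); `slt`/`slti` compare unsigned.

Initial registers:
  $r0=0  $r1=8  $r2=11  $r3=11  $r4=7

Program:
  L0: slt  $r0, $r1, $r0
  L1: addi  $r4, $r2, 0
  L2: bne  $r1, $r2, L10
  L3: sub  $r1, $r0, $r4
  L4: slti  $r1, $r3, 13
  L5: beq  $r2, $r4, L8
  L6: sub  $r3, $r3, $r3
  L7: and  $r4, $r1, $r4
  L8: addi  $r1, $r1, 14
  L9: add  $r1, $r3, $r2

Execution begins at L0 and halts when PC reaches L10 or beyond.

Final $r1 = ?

#0 slt  $r0, $r1, $r0 ; 0/8/11/11/7
#1 addi  $r4, $r2, 0 ; 0/8/11/11/11
#2 bne  $r1, $r2, L10 ; 0/8/11/11/11 ; →target
#3 sub  $r1, $r0, $r4 ; 0/65525/11/11/11

65525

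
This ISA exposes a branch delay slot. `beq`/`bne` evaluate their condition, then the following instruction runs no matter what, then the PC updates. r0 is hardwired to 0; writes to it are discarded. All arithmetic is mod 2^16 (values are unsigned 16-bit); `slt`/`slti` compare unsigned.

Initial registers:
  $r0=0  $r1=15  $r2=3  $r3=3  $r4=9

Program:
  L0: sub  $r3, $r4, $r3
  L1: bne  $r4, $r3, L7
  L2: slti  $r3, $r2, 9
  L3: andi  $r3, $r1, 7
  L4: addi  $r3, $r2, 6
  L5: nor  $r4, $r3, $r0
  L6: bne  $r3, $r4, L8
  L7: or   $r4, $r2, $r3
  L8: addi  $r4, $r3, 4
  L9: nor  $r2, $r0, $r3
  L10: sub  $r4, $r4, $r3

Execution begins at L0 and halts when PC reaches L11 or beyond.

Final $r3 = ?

  step pc=0: sub  $r3, $r4, $r3  regs=(0,15,3,6,9)
  step pc=1: bne  $r4, $r3, L7  cond=T  regs=(0,15,3,6,9)
  step pc=2: slti  $r3, $r2, 9  regs=(0,15,3,1,9)
  step pc=7: or   $r4, $r2, $r3  regs=(0,15,3,1,3)
  step pc=8: addi  $r4, $r3, 4  regs=(0,15,3,1,5)
  step pc=9: nor  $r2, $r0, $r3  regs=(0,15,65534,1,5)
  step pc=10: sub  $r4, $r4, $r3  regs=(0,15,65534,1,4)

1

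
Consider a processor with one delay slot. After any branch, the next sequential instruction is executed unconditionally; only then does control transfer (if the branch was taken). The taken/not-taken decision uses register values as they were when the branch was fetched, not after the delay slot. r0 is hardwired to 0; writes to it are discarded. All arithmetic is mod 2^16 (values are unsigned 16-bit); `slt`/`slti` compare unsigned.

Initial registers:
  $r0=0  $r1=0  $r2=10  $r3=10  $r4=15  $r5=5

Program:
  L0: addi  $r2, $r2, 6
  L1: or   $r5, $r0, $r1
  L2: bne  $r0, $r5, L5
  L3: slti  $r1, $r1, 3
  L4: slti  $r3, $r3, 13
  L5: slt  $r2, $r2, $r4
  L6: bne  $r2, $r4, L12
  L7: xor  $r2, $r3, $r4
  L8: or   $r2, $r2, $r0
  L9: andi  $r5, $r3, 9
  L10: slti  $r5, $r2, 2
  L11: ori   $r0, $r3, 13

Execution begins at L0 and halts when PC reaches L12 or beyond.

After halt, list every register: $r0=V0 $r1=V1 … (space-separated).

$r0=0 $r1=1 $r2=14 $r3=1 $r4=15 $r5=0

[0] addi  $r2, $r2, 6  →  {$r0:0, $r1:0, $r2:16, $r3:10, $r4:15, $r5:5}
[1] or   $r5, $r0, $r1  →  {$r0:0, $r1:0, $r2:16, $r3:10, $r4:15, $r5:0}
[2] bne  $r0, $r5, L5  →  {$r0:0, $r1:0, $r2:16, $r3:10, $r4:15, $r5:0}  ⟨branch fallthrough⟩
[3] slti  $r1, $r1, 3  →  {$r0:0, $r1:1, $r2:16, $r3:10, $r4:15, $r5:0}
[4] slti  $r3, $r3, 13  →  {$r0:0, $r1:1, $r2:16, $r3:1, $r4:15, $r5:0}
[5] slt  $r2, $r2, $r4  →  {$r0:0, $r1:1, $r2:0, $r3:1, $r4:15, $r5:0}
[6] bne  $r2, $r4, L12  →  {$r0:0, $r1:1, $r2:0, $r3:1, $r4:15, $r5:0}  ⟨branch taken⟩
[7] xor  $r2, $r3, $r4  →  {$r0:0, $r1:1, $r2:14, $r3:1, $r4:15, $r5:0}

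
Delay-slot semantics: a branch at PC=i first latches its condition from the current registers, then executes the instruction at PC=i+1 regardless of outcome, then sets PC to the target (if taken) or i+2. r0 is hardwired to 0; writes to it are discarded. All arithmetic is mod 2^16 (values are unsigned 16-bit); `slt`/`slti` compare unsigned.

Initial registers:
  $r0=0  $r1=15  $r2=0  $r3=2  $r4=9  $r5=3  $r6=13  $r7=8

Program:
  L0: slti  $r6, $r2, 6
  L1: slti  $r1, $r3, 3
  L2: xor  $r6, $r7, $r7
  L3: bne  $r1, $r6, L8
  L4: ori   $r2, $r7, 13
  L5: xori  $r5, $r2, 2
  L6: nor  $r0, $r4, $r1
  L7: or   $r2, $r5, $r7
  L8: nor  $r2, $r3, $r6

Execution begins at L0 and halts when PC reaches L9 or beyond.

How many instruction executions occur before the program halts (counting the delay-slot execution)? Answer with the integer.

6

#0 slti  $r6, $r2, 6 ; 0/15/0/2/9/3/1/8
#1 slti  $r1, $r3, 3 ; 0/1/0/2/9/3/1/8
#2 xor  $r6, $r7, $r7 ; 0/1/0/2/9/3/0/8
#3 bne  $r1, $r6, L8 ; 0/1/0/2/9/3/0/8 ; →target
#4 ori   $r2, $r7, 13 ; 0/1/13/2/9/3/0/8
#8 nor  $r2, $r3, $r6 ; 0/1/65533/2/9/3/0/8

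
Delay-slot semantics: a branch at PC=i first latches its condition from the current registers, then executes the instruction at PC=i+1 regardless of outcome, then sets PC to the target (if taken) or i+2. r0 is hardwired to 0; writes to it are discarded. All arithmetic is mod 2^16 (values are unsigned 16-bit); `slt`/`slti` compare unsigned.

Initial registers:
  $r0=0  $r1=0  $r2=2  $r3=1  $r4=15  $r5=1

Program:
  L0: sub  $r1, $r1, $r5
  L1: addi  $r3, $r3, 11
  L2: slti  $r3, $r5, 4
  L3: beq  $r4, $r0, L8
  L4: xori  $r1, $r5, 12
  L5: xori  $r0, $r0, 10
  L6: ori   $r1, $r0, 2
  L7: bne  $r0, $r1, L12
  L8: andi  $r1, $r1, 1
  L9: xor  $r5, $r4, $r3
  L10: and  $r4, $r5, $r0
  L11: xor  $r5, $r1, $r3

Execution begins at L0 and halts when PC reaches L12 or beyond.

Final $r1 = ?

0

[0] sub  $r1, $r1, $r5  →  {$r0:0, $r1:65535, $r2:2, $r3:1, $r4:15, $r5:1}
[1] addi  $r3, $r3, 11  →  {$r0:0, $r1:65535, $r2:2, $r3:12, $r4:15, $r5:1}
[2] slti  $r3, $r5, 4  →  {$r0:0, $r1:65535, $r2:2, $r3:1, $r4:15, $r5:1}
[3] beq  $r4, $r0, L8  →  {$r0:0, $r1:65535, $r2:2, $r3:1, $r4:15, $r5:1}  ⟨branch fallthrough⟩
[4] xori  $r1, $r5, 12  →  {$r0:0, $r1:13, $r2:2, $r3:1, $r4:15, $r5:1}
[5] xori  $r0, $r0, 10  →  {$r0:0, $r1:13, $r2:2, $r3:1, $r4:15, $r5:1}
[6] ori   $r1, $r0, 2  →  {$r0:0, $r1:2, $r2:2, $r3:1, $r4:15, $r5:1}
[7] bne  $r0, $r1, L12  →  {$r0:0, $r1:2, $r2:2, $r3:1, $r4:15, $r5:1}  ⟨branch taken⟩
[8] andi  $r1, $r1, 1  →  {$r0:0, $r1:0, $r2:2, $r3:1, $r4:15, $r5:1}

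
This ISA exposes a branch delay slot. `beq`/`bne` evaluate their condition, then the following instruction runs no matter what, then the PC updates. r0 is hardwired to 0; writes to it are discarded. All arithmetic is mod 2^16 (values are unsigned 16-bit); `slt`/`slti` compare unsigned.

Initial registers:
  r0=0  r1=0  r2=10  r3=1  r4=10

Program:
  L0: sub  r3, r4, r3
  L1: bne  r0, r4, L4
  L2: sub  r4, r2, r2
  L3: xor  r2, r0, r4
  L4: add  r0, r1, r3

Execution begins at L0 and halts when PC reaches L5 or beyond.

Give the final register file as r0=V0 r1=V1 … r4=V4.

r0=0 r1=0 r2=10 r3=9 r4=0

PC=0  sub  r3, r4, r3        | r0=0 r1=0 r2=10 r3=9 r4=10
PC=1  bne  r0, r4, L4        | r0=0 r1=0 r2=10 r3=9 r4=10  [TAKEN]
PC=2  sub  r4, r2, r2        | r0=0 r1=0 r2=10 r3=9 r4=0
PC=4  add  r0, r1, r3        | r0=0 r1=0 r2=10 r3=9 r4=0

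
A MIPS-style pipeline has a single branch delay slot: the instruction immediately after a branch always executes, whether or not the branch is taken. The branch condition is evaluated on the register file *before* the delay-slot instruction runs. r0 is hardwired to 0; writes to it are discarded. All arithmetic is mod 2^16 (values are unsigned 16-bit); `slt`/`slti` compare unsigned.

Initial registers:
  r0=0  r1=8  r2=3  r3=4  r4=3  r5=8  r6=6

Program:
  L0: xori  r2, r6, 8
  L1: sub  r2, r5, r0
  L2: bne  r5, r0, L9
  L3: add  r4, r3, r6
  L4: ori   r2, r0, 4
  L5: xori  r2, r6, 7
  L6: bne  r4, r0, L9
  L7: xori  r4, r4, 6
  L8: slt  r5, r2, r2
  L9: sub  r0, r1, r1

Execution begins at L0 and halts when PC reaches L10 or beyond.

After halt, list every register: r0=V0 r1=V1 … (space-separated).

r0=0 r1=8 r2=8 r3=4 r4=10 r5=8 r6=6

#0 xori  r2, r6, 8 ; 0/8/14/4/3/8/6
#1 sub  r2, r5, r0 ; 0/8/8/4/3/8/6
#2 bne  r5, r0, L9 ; 0/8/8/4/3/8/6 ; →target
#3 add  r4, r3, r6 ; 0/8/8/4/10/8/6
#9 sub  r0, r1, r1 ; 0/8/8/4/10/8/6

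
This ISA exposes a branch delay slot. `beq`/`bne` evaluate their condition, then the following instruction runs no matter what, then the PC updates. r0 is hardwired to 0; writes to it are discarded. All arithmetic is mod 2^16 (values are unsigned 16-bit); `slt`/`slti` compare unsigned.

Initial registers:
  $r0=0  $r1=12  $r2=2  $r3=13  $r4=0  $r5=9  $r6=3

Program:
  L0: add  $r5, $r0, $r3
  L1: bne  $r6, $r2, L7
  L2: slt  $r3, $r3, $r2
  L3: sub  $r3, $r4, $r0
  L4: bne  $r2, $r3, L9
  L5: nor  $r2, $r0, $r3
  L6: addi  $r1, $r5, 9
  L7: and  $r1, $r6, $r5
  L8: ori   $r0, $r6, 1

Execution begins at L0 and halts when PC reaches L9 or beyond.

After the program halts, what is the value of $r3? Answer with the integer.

0

#0 add  $r5, $r0, $r3 ; 0/12/2/13/0/13/3
#1 bne  $r6, $r2, L7 ; 0/12/2/13/0/13/3 ; →target
#2 slt  $r3, $r3, $r2 ; 0/12/2/0/0/13/3
#7 and  $r1, $r6, $r5 ; 0/1/2/0/0/13/3
#8 ori   $r0, $r6, 1 ; 0/1/2/0/0/13/3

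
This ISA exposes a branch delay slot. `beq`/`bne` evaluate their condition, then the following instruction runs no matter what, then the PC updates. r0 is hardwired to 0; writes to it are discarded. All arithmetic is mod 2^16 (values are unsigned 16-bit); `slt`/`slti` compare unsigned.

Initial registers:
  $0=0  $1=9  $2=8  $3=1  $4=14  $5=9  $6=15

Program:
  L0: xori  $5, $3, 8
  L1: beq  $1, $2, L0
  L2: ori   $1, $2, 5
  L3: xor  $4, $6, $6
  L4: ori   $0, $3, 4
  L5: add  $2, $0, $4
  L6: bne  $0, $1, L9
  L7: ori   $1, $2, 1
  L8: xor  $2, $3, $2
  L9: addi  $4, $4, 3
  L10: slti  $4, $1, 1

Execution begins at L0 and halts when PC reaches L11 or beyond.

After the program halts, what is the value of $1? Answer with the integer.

1

  step pc=0: xori  $5, $3, 8  regs=(0,9,8,1,14,9,15)
  step pc=1: beq  $1, $2, L0  cond=F  regs=(0,9,8,1,14,9,15)
  step pc=2: ori   $1, $2, 5  regs=(0,13,8,1,14,9,15)
  step pc=3: xor  $4, $6, $6  regs=(0,13,8,1,0,9,15)
  step pc=4: ori   $0, $3, 4  regs=(0,13,8,1,0,9,15)
  step pc=5: add  $2, $0, $4  regs=(0,13,0,1,0,9,15)
  step pc=6: bne  $0, $1, L9  cond=T  regs=(0,13,0,1,0,9,15)
  step pc=7: ori   $1, $2, 1  regs=(0,1,0,1,0,9,15)
  step pc=9: addi  $4, $4, 3  regs=(0,1,0,1,3,9,15)
  step pc=10: slti  $4, $1, 1  regs=(0,1,0,1,0,9,15)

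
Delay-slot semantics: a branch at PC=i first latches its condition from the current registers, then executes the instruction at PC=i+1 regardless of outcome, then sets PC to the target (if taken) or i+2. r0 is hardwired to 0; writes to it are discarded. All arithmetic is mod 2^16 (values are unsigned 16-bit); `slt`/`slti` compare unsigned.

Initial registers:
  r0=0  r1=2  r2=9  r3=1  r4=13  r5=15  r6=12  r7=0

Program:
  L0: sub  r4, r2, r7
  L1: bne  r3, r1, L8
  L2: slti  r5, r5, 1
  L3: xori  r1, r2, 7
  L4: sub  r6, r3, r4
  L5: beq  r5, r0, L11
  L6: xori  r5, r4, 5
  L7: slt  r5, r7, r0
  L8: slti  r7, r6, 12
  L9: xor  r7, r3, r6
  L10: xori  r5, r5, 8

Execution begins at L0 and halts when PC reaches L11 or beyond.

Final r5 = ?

8

[0] sub  r4, r2, r7  →  {r0:0, r1:2, r2:9, r3:1, r4:9, r5:15, r6:12, r7:0}
[1] bne  r3, r1, L8  →  {r0:0, r1:2, r2:9, r3:1, r4:9, r5:15, r6:12, r7:0}  ⟨branch taken⟩
[2] slti  r5, r5, 1  →  {r0:0, r1:2, r2:9, r3:1, r4:9, r5:0, r6:12, r7:0}
[8] slti  r7, r6, 12  →  {r0:0, r1:2, r2:9, r3:1, r4:9, r5:0, r6:12, r7:0}
[9] xor  r7, r3, r6  →  {r0:0, r1:2, r2:9, r3:1, r4:9, r5:0, r6:12, r7:13}
[10] xori  r5, r5, 8  →  {r0:0, r1:2, r2:9, r3:1, r4:9, r5:8, r6:12, r7:13}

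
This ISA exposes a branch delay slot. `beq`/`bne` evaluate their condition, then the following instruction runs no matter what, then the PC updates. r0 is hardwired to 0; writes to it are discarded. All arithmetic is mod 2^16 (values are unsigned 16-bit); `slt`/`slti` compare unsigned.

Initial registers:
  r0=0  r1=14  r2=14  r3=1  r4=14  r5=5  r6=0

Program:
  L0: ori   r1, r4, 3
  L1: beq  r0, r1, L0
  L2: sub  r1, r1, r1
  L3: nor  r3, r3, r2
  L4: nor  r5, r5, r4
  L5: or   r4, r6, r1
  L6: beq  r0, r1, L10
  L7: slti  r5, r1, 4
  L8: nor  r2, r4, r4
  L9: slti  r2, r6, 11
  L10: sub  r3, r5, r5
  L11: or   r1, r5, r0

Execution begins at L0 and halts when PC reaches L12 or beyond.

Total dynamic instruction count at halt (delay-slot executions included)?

10

PC=0  ori   r1, r4, 3        | r0=0 r1=15 r2=14 r3=1 r4=14 r5=5 r6=0
PC=1  beq  r0, r1, L0        | r0=0 r1=15 r2=14 r3=1 r4=14 r5=5 r6=0  [not taken]
PC=2  sub  r1, r1, r1        | r0=0 r1=0 r2=14 r3=1 r4=14 r5=5 r6=0
PC=3  nor  r3, r3, r2        | r0=0 r1=0 r2=14 r3=65520 r4=14 r5=5 r6=0
PC=4  nor  r5, r5, r4        | r0=0 r1=0 r2=14 r3=65520 r4=14 r5=65520 r6=0
PC=5  or   r4, r6, r1        | r0=0 r1=0 r2=14 r3=65520 r4=0 r5=65520 r6=0
PC=6  beq  r0, r1, L10       | r0=0 r1=0 r2=14 r3=65520 r4=0 r5=65520 r6=0  [TAKEN]
PC=7  slti  r5, r1, 4        | r0=0 r1=0 r2=14 r3=65520 r4=0 r5=1 r6=0
PC=10 sub  r3, r5, r5        | r0=0 r1=0 r2=14 r3=0 r4=0 r5=1 r6=0
PC=11 or   r1, r5, r0        | r0=0 r1=1 r2=14 r3=0 r4=0 r5=1 r6=0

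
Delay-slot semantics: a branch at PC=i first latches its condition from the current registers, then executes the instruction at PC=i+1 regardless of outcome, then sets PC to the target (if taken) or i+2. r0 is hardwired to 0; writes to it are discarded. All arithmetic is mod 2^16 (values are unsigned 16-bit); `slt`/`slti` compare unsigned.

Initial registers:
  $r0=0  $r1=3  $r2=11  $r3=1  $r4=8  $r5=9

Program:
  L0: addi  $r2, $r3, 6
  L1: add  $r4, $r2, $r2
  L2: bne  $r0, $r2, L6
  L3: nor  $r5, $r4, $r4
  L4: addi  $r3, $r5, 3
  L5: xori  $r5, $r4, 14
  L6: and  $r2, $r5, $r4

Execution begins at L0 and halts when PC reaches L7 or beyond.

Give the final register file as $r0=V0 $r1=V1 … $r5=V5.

$r0=0 $r1=3 $r2=0 $r3=1 $r4=14 $r5=65521

[0] addi  $r2, $r3, 6  →  {$r0:0, $r1:3, $r2:7, $r3:1, $r4:8, $r5:9}
[1] add  $r4, $r2, $r2  →  {$r0:0, $r1:3, $r2:7, $r3:1, $r4:14, $r5:9}
[2] bne  $r0, $r2, L6  →  {$r0:0, $r1:3, $r2:7, $r3:1, $r4:14, $r5:9}  ⟨branch taken⟩
[3] nor  $r5, $r4, $r4  →  {$r0:0, $r1:3, $r2:7, $r3:1, $r4:14, $r5:65521}
[6] and  $r2, $r5, $r4  →  {$r0:0, $r1:3, $r2:0, $r3:1, $r4:14, $r5:65521}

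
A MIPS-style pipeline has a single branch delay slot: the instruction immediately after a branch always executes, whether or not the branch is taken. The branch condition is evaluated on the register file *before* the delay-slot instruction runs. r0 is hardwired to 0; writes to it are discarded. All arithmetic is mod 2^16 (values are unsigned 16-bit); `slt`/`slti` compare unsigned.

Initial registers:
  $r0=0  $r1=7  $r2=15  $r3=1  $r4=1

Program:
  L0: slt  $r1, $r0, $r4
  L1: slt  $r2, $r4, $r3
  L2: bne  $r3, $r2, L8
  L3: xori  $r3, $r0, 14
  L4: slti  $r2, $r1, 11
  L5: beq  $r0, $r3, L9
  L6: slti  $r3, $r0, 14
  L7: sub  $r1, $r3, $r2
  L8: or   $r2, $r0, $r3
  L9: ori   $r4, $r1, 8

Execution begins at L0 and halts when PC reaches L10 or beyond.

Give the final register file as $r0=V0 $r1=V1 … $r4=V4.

$r0=0 $r1=1 $r2=14 $r3=14 $r4=9

#0 slt  $r1, $r0, $r4 ; 0/1/15/1/1
#1 slt  $r2, $r4, $r3 ; 0/1/0/1/1
#2 bne  $r3, $r2, L8 ; 0/1/0/1/1 ; →target
#3 xori  $r3, $r0, 14 ; 0/1/0/14/1
#8 or   $r2, $r0, $r3 ; 0/1/14/14/1
#9 ori   $r4, $r1, 8 ; 0/1/14/14/9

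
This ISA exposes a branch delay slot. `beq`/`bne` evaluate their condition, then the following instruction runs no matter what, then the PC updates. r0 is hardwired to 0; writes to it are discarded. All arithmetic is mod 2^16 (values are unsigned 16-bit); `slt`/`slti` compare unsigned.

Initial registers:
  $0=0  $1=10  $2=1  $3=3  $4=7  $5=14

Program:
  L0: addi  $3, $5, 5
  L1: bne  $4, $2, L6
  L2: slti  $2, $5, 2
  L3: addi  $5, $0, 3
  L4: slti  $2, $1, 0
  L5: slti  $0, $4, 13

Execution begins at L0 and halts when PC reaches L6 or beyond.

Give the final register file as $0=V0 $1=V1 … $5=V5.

[0] addi  $3, $5, 5  →  {$0:0, $1:10, $2:1, $3:19, $4:7, $5:14}
[1] bne  $4, $2, L6  →  {$0:0, $1:10, $2:1, $3:19, $4:7, $5:14}  ⟨branch taken⟩
[2] slti  $2, $5, 2  →  {$0:0, $1:10, $2:0, $3:19, $4:7, $5:14}

$0=0 $1=10 $2=0 $3=19 $4=7 $5=14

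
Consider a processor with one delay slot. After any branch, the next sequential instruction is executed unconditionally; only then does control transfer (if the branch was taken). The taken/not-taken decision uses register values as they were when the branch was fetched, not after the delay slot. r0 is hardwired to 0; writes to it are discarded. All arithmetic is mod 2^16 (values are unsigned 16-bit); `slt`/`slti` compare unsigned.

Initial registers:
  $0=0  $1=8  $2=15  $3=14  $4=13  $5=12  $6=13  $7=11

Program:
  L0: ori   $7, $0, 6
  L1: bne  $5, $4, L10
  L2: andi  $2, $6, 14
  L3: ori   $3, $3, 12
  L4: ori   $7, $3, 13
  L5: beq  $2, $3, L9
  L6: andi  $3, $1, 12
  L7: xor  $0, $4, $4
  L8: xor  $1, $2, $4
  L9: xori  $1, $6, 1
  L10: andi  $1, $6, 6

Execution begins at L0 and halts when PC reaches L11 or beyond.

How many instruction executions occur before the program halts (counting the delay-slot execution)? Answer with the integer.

4

PC=0  ori   $7, $0, 6        | $0=0 $1=8 $2=15 $3=14 $4=13 $5=12 $6=13 $7=6
PC=1  bne  $5, $4, L10       | $0=0 $1=8 $2=15 $3=14 $4=13 $5=12 $6=13 $7=6  [TAKEN]
PC=2  andi  $2, $6, 14       | $0=0 $1=8 $2=12 $3=14 $4=13 $5=12 $6=13 $7=6
PC=10 andi  $1, $6, 6        | $0=0 $1=4 $2=12 $3=14 $4=13 $5=12 $6=13 $7=6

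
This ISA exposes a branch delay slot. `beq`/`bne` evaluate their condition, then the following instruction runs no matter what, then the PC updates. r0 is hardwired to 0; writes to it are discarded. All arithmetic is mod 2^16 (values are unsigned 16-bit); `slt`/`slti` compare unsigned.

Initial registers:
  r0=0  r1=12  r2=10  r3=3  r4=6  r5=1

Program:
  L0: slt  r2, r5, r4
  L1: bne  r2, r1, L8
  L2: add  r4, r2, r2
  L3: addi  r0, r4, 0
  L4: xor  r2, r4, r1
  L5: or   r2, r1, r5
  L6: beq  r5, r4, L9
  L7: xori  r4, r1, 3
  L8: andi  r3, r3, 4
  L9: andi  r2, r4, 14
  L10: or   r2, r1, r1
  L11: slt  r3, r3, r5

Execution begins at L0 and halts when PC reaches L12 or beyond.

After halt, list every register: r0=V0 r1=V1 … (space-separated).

r0=0 r1=12 r2=12 r3=1 r4=2 r5=1

  step pc=0: slt  r2, r5, r4  regs=(0,12,1,3,6,1)
  step pc=1: bne  r2, r1, L8  cond=T  regs=(0,12,1,3,6,1)
  step pc=2: add  r4, r2, r2  regs=(0,12,1,3,2,1)
  step pc=8: andi  r3, r3, 4  regs=(0,12,1,0,2,1)
  step pc=9: andi  r2, r4, 14  regs=(0,12,2,0,2,1)
  step pc=10: or   r2, r1, r1  regs=(0,12,12,0,2,1)
  step pc=11: slt  r3, r3, r5  regs=(0,12,12,1,2,1)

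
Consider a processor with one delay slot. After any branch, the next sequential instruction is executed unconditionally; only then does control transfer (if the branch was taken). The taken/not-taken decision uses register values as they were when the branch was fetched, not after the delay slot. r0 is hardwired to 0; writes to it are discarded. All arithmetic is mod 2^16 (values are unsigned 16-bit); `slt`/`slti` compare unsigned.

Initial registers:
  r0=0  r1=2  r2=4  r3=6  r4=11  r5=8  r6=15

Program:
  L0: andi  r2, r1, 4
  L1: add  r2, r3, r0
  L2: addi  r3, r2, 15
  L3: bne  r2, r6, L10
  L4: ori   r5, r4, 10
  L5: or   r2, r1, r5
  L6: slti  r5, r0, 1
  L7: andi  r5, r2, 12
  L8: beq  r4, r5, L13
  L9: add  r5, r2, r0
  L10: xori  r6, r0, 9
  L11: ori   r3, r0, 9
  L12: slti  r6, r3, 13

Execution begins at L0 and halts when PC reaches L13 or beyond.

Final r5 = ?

11

#0 andi  r2, r1, 4 ; 0/2/0/6/11/8/15
#1 add  r2, r3, r0 ; 0/2/6/6/11/8/15
#2 addi  r3, r2, 15 ; 0/2/6/21/11/8/15
#3 bne  r2, r6, L10 ; 0/2/6/21/11/8/15 ; →target
#4 ori   r5, r4, 10 ; 0/2/6/21/11/11/15
#10 xori  r6, r0, 9 ; 0/2/6/21/11/11/9
#11 ori   r3, r0, 9 ; 0/2/6/9/11/11/9
#12 slti  r6, r3, 13 ; 0/2/6/9/11/11/1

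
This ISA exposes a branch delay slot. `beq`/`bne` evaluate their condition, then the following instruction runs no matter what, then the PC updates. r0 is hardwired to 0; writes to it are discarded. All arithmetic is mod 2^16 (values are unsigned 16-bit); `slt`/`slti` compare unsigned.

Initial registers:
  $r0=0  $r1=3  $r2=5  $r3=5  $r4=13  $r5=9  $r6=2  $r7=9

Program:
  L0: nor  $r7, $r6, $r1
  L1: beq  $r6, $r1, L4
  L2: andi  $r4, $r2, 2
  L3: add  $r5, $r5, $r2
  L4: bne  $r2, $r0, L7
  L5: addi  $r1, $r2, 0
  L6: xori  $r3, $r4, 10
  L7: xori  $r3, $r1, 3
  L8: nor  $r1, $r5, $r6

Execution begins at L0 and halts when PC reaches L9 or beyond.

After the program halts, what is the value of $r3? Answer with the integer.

  step pc=0: nor  $r7, $r6, $r1  regs=(0,3,5,5,13,9,2,65532)
  step pc=1: beq  $r6, $r1, L4  cond=F  regs=(0,3,5,5,13,9,2,65532)
  step pc=2: andi  $r4, $r2, 2  regs=(0,3,5,5,0,9,2,65532)
  step pc=3: add  $r5, $r5, $r2  regs=(0,3,5,5,0,14,2,65532)
  step pc=4: bne  $r2, $r0, L7  cond=T  regs=(0,3,5,5,0,14,2,65532)
  step pc=5: addi  $r1, $r2, 0  regs=(0,5,5,5,0,14,2,65532)
  step pc=7: xori  $r3, $r1, 3  regs=(0,5,5,6,0,14,2,65532)
  step pc=8: nor  $r1, $r5, $r6  regs=(0,65521,5,6,0,14,2,65532)

6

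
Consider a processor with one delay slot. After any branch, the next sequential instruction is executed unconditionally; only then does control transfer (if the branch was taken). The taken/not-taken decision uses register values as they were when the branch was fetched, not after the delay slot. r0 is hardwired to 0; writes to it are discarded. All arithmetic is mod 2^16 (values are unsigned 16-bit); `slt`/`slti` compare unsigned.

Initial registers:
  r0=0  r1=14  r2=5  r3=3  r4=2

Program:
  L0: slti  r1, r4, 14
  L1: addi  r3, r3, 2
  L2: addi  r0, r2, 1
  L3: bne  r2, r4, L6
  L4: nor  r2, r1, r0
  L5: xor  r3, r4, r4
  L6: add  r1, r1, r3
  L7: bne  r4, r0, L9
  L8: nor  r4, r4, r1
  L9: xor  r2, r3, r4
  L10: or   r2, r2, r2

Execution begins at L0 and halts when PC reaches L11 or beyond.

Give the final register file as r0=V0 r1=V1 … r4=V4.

PC=0  slti  r1, r4, 14       | r0=0 r1=1 r2=5 r3=3 r4=2
PC=1  addi  r3, r3, 2        | r0=0 r1=1 r2=5 r3=5 r4=2
PC=2  addi  r0, r2, 1        | r0=0 r1=1 r2=5 r3=5 r4=2
PC=3  bne  r2, r4, L6        | r0=0 r1=1 r2=5 r3=5 r4=2  [TAKEN]
PC=4  nor  r2, r1, r0        | r0=0 r1=1 r2=65534 r3=5 r4=2
PC=6  add  r1, r1, r3        | r0=0 r1=6 r2=65534 r3=5 r4=2
PC=7  bne  r4, r0, L9        | r0=0 r1=6 r2=65534 r3=5 r4=2  [TAKEN]
PC=8  nor  r4, r4, r1        | r0=0 r1=6 r2=65534 r3=5 r4=65529
PC=9  xor  r2, r3, r4        | r0=0 r1=6 r2=65532 r3=5 r4=65529
PC=10 or   r2, r2, r2        | r0=0 r1=6 r2=65532 r3=5 r4=65529

r0=0 r1=6 r2=65532 r3=5 r4=65529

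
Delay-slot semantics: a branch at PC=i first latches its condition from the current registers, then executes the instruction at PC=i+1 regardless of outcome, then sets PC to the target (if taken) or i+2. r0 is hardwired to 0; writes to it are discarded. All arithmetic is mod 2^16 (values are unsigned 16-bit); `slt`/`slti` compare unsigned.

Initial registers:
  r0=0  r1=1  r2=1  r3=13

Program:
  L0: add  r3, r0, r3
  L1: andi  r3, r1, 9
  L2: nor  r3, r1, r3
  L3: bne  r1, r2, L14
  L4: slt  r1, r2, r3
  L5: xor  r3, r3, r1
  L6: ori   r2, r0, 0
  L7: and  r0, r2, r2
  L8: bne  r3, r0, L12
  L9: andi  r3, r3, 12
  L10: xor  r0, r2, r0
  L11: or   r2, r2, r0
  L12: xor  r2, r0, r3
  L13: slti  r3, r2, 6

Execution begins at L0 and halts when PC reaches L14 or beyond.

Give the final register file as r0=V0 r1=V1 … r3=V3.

[0] add  r3, r0, r3  →  {r0:0, r1:1, r2:1, r3:13}
[1] andi  r3, r1, 9  →  {r0:0, r1:1, r2:1, r3:1}
[2] nor  r3, r1, r3  →  {r0:0, r1:1, r2:1, r3:65534}
[3] bne  r1, r2, L14  →  {r0:0, r1:1, r2:1, r3:65534}  ⟨branch fallthrough⟩
[4] slt  r1, r2, r3  →  {r0:0, r1:1, r2:1, r3:65534}
[5] xor  r3, r3, r1  →  {r0:0, r1:1, r2:1, r3:65535}
[6] ori   r2, r0, 0  →  {r0:0, r1:1, r2:0, r3:65535}
[7] and  r0, r2, r2  →  {r0:0, r1:1, r2:0, r3:65535}
[8] bne  r3, r0, L12  →  {r0:0, r1:1, r2:0, r3:65535}  ⟨branch taken⟩
[9] andi  r3, r3, 12  →  {r0:0, r1:1, r2:0, r3:12}
[12] xor  r2, r0, r3  →  {r0:0, r1:1, r2:12, r3:12}
[13] slti  r3, r2, 6  →  {r0:0, r1:1, r2:12, r3:0}

r0=0 r1=1 r2=12 r3=0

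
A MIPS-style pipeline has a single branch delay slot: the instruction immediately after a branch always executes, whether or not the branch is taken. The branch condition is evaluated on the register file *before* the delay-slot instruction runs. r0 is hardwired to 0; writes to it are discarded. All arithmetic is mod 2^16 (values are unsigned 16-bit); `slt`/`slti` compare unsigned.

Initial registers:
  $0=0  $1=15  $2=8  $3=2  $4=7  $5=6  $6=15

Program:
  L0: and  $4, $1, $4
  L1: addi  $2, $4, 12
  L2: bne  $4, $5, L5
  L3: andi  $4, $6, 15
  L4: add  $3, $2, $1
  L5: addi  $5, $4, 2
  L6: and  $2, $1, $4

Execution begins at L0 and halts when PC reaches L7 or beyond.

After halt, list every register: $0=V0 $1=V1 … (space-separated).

$0=0 $1=15 $2=15 $3=2 $4=15 $5=17 $6=15

[0] and  $4, $1, $4  →  {$0:0, $1:15, $2:8, $3:2, $4:7, $5:6, $6:15}
[1] addi  $2, $4, 12  →  {$0:0, $1:15, $2:19, $3:2, $4:7, $5:6, $6:15}
[2] bne  $4, $5, L5  →  {$0:0, $1:15, $2:19, $3:2, $4:7, $5:6, $6:15}  ⟨branch taken⟩
[3] andi  $4, $6, 15  →  {$0:0, $1:15, $2:19, $3:2, $4:15, $5:6, $6:15}
[5] addi  $5, $4, 2  →  {$0:0, $1:15, $2:19, $3:2, $4:15, $5:17, $6:15}
[6] and  $2, $1, $4  →  {$0:0, $1:15, $2:15, $3:2, $4:15, $5:17, $6:15}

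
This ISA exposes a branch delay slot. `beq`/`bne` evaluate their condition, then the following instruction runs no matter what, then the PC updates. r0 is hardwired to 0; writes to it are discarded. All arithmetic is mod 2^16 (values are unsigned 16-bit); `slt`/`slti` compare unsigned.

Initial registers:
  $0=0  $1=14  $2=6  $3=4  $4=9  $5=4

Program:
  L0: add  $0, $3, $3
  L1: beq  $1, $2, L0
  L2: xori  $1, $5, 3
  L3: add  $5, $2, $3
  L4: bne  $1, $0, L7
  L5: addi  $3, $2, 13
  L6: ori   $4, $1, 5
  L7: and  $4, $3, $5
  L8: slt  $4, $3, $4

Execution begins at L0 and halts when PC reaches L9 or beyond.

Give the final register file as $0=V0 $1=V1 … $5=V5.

PC=0  add  $0, $3, $3        | $0=0 $1=14 $2=6 $3=4 $4=9 $5=4
PC=1  beq  $1, $2, L0        | $0=0 $1=14 $2=6 $3=4 $4=9 $5=4  [not taken]
PC=2  xori  $1, $5, 3        | $0=0 $1=7 $2=6 $3=4 $4=9 $5=4
PC=3  add  $5, $2, $3        | $0=0 $1=7 $2=6 $3=4 $4=9 $5=10
PC=4  bne  $1, $0, L7        | $0=0 $1=7 $2=6 $3=4 $4=9 $5=10  [TAKEN]
PC=5  addi  $3, $2, 13       | $0=0 $1=7 $2=6 $3=19 $4=9 $5=10
PC=7  and  $4, $3, $5        | $0=0 $1=7 $2=6 $3=19 $4=2 $5=10
PC=8  slt  $4, $3, $4        | $0=0 $1=7 $2=6 $3=19 $4=0 $5=10

$0=0 $1=7 $2=6 $3=19 $4=0 $5=10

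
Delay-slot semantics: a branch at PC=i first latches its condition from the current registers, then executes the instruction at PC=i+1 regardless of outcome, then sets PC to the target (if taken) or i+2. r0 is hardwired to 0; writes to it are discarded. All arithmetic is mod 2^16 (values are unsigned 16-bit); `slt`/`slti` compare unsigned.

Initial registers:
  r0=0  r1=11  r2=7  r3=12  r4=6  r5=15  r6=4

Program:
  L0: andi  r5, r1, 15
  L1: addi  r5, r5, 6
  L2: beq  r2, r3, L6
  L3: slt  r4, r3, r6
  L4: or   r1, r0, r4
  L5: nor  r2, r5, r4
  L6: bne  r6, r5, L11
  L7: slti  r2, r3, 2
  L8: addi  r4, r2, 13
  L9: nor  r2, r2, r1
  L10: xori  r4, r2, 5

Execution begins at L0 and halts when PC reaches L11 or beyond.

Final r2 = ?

0

PC=0  andi  r5, r1, 15       | r0=0 r1=11 r2=7 r3=12 r4=6 r5=11 r6=4
PC=1  addi  r5, r5, 6        | r0=0 r1=11 r2=7 r3=12 r4=6 r5=17 r6=4
PC=2  beq  r2, r3, L6        | r0=0 r1=11 r2=7 r3=12 r4=6 r5=17 r6=4  [not taken]
PC=3  slt  r4, r3, r6        | r0=0 r1=11 r2=7 r3=12 r4=0 r5=17 r6=4
PC=4  or   r1, r0, r4        | r0=0 r1=0 r2=7 r3=12 r4=0 r5=17 r6=4
PC=5  nor  r2, r5, r4        | r0=0 r1=0 r2=65518 r3=12 r4=0 r5=17 r6=4
PC=6  bne  r6, r5, L11       | r0=0 r1=0 r2=65518 r3=12 r4=0 r5=17 r6=4  [TAKEN]
PC=7  slti  r2, r3, 2        | r0=0 r1=0 r2=0 r3=12 r4=0 r5=17 r6=4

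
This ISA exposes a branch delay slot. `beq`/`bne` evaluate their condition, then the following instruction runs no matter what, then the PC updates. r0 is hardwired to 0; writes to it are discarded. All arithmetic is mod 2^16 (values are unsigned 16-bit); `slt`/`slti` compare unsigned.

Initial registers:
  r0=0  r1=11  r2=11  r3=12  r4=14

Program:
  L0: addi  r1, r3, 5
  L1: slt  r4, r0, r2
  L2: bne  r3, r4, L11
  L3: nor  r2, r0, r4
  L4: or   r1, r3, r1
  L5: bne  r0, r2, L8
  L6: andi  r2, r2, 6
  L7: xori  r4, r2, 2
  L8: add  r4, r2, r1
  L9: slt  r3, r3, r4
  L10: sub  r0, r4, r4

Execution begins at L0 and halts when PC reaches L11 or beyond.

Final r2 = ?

PC=0  addi  r1, r3, 5        | r0=0 r1=17 r2=11 r3=12 r4=14
PC=1  slt  r4, r0, r2        | r0=0 r1=17 r2=11 r3=12 r4=1
PC=2  bne  r3, r4, L11       | r0=0 r1=17 r2=11 r3=12 r4=1  [TAKEN]
PC=3  nor  r2, r0, r4        | r0=0 r1=17 r2=65534 r3=12 r4=1

65534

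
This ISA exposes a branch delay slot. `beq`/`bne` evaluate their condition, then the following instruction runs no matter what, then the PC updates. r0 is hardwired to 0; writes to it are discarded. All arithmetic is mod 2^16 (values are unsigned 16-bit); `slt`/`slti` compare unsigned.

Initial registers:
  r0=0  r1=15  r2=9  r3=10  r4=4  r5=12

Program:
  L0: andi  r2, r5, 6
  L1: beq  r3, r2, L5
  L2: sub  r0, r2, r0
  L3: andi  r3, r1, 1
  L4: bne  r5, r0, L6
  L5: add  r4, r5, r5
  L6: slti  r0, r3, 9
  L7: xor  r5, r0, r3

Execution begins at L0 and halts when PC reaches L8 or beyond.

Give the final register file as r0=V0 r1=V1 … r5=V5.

r0=0 r1=15 r2=4 r3=1 r4=24 r5=1

  step pc=0: andi  r2, r5, 6  regs=(0,15,4,10,4,12)
  step pc=1: beq  r3, r2, L5  cond=F  regs=(0,15,4,10,4,12)
  step pc=2: sub  r0, r2, r0  regs=(0,15,4,10,4,12)
  step pc=3: andi  r3, r1, 1  regs=(0,15,4,1,4,12)
  step pc=4: bne  r5, r0, L6  cond=T  regs=(0,15,4,1,4,12)
  step pc=5: add  r4, r5, r5  regs=(0,15,4,1,24,12)
  step pc=6: slti  r0, r3, 9  regs=(0,15,4,1,24,12)
  step pc=7: xor  r5, r0, r3  regs=(0,15,4,1,24,1)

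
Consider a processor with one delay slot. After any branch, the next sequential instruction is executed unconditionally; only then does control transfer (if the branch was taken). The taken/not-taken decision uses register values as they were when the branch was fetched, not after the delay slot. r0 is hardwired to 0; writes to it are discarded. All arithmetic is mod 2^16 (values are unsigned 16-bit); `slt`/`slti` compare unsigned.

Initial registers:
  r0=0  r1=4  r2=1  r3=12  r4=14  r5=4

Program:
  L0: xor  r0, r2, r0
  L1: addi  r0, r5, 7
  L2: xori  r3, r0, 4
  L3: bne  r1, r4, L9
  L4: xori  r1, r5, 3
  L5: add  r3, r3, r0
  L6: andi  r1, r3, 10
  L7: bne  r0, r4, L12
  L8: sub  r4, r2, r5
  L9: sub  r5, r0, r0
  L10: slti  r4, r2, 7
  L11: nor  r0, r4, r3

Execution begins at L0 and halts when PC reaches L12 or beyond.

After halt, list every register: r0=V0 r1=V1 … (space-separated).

r0=0 r1=7 r2=1 r3=4 r4=1 r5=0

[0] xor  r0, r2, r0  →  {r0:0, r1:4, r2:1, r3:12, r4:14, r5:4}
[1] addi  r0, r5, 7  →  {r0:0, r1:4, r2:1, r3:12, r4:14, r5:4}
[2] xori  r3, r0, 4  →  {r0:0, r1:4, r2:1, r3:4, r4:14, r5:4}
[3] bne  r1, r4, L9  →  {r0:0, r1:4, r2:1, r3:4, r4:14, r5:4}  ⟨branch taken⟩
[4] xori  r1, r5, 3  →  {r0:0, r1:7, r2:1, r3:4, r4:14, r5:4}
[9] sub  r5, r0, r0  →  {r0:0, r1:7, r2:1, r3:4, r4:14, r5:0}
[10] slti  r4, r2, 7  →  {r0:0, r1:7, r2:1, r3:4, r4:1, r5:0}
[11] nor  r0, r4, r3  →  {r0:0, r1:7, r2:1, r3:4, r4:1, r5:0}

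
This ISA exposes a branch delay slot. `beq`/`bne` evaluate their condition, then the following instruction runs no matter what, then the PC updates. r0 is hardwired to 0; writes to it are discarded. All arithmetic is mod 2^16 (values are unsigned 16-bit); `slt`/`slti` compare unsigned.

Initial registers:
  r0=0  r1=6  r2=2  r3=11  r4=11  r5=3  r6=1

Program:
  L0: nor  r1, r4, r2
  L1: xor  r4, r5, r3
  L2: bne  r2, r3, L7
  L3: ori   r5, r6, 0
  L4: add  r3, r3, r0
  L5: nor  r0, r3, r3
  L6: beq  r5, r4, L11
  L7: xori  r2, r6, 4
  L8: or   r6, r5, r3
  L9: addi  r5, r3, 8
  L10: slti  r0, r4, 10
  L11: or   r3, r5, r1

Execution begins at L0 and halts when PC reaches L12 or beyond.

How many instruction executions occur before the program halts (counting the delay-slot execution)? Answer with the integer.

9

#0 nor  r1, r4, r2 ; 0/65524/2/11/11/3/1
#1 xor  r4, r5, r3 ; 0/65524/2/11/8/3/1
#2 bne  r2, r3, L7 ; 0/65524/2/11/8/3/1 ; →target
#3 ori   r5, r6, 0 ; 0/65524/2/11/8/1/1
#7 xori  r2, r6, 4 ; 0/65524/5/11/8/1/1
#8 or   r6, r5, r3 ; 0/65524/5/11/8/1/11
#9 addi  r5, r3, 8 ; 0/65524/5/11/8/19/11
#10 slti  r0, r4, 10 ; 0/65524/5/11/8/19/11
#11 or   r3, r5, r1 ; 0/65524/5/65527/8/19/11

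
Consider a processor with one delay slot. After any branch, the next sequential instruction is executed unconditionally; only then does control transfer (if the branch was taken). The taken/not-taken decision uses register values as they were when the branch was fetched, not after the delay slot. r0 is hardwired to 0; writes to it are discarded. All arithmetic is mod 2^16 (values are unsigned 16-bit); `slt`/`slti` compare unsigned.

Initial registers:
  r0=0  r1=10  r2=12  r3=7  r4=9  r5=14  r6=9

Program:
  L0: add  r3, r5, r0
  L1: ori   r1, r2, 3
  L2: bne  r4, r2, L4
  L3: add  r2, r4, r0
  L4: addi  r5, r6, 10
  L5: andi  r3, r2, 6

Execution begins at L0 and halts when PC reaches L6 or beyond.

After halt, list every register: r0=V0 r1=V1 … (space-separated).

r0=0 r1=15 r2=9 r3=0 r4=9 r5=19 r6=9

  step pc=0: add  r3, r5, r0  regs=(0,10,12,14,9,14,9)
  step pc=1: ori   r1, r2, 3  regs=(0,15,12,14,9,14,9)
  step pc=2: bne  r4, r2, L4  cond=T  regs=(0,15,12,14,9,14,9)
  step pc=3: add  r2, r4, r0  regs=(0,15,9,14,9,14,9)
  step pc=4: addi  r5, r6, 10  regs=(0,15,9,14,9,19,9)
  step pc=5: andi  r3, r2, 6  regs=(0,15,9,0,9,19,9)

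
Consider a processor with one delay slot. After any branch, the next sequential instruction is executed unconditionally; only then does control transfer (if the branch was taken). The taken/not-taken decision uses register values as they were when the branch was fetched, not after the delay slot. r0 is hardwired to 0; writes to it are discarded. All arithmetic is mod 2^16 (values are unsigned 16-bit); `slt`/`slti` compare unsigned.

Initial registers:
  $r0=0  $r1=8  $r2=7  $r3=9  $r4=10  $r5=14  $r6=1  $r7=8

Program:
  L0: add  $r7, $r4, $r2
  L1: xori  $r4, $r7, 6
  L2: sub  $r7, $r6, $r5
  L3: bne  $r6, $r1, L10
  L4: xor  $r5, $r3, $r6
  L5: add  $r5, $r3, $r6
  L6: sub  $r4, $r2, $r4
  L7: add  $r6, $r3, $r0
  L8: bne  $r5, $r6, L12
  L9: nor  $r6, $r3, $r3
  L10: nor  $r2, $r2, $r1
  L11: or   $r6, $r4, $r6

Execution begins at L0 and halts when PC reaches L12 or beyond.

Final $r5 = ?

8

[0] add  $r7, $r4, $r2  →  {$r0:0, $r1:8, $r2:7, $r3:9, $r4:10, $r5:14, $r6:1, $r7:17}
[1] xori  $r4, $r7, 6  →  {$r0:0, $r1:8, $r2:7, $r3:9, $r4:23, $r5:14, $r6:1, $r7:17}
[2] sub  $r7, $r6, $r5  →  {$r0:0, $r1:8, $r2:7, $r3:9, $r4:23, $r5:14, $r6:1, $r7:65523}
[3] bne  $r6, $r1, L10  →  {$r0:0, $r1:8, $r2:7, $r3:9, $r4:23, $r5:14, $r6:1, $r7:65523}  ⟨branch taken⟩
[4] xor  $r5, $r3, $r6  →  {$r0:0, $r1:8, $r2:7, $r3:9, $r4:23, $r5:8, $r6:1, $r7:65523}
[10] nor  $r2, $r2, $r1  →  {$r0:0, $r1:8, $r2:65520, $r3:9, $r4:23, $r5:8, $r6:1, $r7:65523}
[11] or   $r6, $r4, $r6  →  {$r0:0, $r1:8, $r2:65520, $r3:9, $r4:23, $r5:8, $r6:23, $r7:65523}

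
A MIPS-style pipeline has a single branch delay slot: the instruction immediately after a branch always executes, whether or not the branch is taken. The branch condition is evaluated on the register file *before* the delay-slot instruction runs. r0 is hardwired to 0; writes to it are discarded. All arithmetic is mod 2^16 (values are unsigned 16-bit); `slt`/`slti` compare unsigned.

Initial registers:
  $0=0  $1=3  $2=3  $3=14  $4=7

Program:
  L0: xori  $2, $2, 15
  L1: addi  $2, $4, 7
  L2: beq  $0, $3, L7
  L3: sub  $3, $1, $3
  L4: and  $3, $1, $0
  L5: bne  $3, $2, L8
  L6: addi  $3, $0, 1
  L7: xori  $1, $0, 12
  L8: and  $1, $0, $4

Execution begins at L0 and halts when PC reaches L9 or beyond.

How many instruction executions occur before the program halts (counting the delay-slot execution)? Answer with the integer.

#0 xori  $2, $2, 15 ; 0/3/12/14/7
#1 addi  $2, $4, 7 ; 0/3/14/14/7
#2 beq  $0, $3, L7 ; 0/3/14/14/7 ; →fallthru
#3 sub  $3, $1, $3 ; 0/3/14/65525/7
#4 and  $3, $1, $0 ; 0/3/14/0/7
#5 bne  $3, $2, L8 ; 0/3/14/0/7 ; →target
#6 addi  $3, $0, 1 ; 0/3/14/1/7
#8 and  $1, $0, $4 ; 0/0/14/1/7

8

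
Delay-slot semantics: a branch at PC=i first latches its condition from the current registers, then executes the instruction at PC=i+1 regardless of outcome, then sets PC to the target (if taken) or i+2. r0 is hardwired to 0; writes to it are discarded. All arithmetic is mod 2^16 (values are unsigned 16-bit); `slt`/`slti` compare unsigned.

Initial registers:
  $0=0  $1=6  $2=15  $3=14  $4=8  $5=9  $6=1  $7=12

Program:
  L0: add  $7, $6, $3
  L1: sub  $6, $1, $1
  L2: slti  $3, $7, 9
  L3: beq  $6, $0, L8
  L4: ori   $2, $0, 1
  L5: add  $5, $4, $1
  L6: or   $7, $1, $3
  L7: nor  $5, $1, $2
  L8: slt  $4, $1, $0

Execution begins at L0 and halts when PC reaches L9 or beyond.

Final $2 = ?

#0 add  $7, $6, $3 ; 0/6/15/14/8/9/1/15
#1 sub  $6, $1, $1 ; 0/6/15/14/8/9/0/15
#2 slti  $3, $7, 9 ; 0/6/15/0/8/9/0/15
#3 beq  $6, $0, L8 ; 0/6/15/0/8/9/0/15 ; →target
#4 ori   $2, $0, 1 ; 0/6/1/0/8/9/0/15
#8 slt  $4, $1, $0 ; 0/6/1/0/0/9/0/15

1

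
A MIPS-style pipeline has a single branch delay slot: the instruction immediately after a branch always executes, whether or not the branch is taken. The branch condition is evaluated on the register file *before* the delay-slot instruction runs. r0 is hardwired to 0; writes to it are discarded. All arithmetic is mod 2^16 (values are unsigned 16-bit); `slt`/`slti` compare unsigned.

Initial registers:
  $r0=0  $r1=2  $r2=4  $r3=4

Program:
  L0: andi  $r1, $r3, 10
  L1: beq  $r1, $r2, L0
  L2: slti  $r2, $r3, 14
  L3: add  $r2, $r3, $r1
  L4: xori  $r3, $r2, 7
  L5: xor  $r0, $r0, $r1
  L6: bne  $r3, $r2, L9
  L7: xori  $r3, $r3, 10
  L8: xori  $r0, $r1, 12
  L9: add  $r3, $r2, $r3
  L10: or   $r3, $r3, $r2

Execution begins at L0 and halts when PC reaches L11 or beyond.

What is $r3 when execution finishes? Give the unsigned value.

  step pc=0: andi  $r1, $r3, 10  regs=(0,0,4,4)
  step pc=1: beq  $r1, $r2, L0  cond=F  regs=(0,0,4,4)
  step pc=2: slti  $r2, $r3, 14  regs=(0,0,1,4)
  step pc=3: add  $r2, $r3, $r1  regs=(0,0,4,4)
  step pc=4: xori  $r3, $r2, 7  regs=(0,0,4,3)
  step pc=5: xor  $r0, $r0, $r1  regs=(0,0,4,3)
  step pc=6: bne  $r3, $r2, L9  cond=T  regs=(0,0,4,3)
  step pc=7: xori  $r3, $r3, 10  regs=(0,0,4,9)
  step pc=9: add  $r3, $r2, $r3  regs=(0,0,4,13)
  step pc=10: or   $r3, $r3, $r2  regs=(0,0,4,13)

13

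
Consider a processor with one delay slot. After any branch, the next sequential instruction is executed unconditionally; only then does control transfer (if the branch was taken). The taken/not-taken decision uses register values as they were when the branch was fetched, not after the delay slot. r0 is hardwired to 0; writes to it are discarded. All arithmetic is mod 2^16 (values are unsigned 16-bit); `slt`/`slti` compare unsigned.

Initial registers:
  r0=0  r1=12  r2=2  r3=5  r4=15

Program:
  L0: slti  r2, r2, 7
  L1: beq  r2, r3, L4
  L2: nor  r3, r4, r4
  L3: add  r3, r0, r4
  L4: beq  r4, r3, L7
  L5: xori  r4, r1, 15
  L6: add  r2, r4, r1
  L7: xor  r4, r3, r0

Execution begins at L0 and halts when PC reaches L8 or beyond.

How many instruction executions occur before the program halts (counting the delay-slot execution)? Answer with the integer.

7

PC=0  slti  r2, r2, 7        | r0=0 r1=12 r2=1 r3=5 r4=15
PC=1  beq  r2, r3, L4        | r0=0 r1=12 r2=1 r3=5 r4=15  [not taken]
PC=2  nor  r3, r4, r4        | r0=0 r1=12 r2=1 r3=65520 r4=15
PC=3  add  r3, r0, r4        | r0=0 r1=12 r2=1 r3=15 r4=15
PC=4  beq  r4, r3, L7        | r0=0 r1=12 r2=1 r3=15 r4=15  [TAKEN]
PC=5  xori  r4, r1, 15       | r0=0 r1=12 r2=1 r3=15 r4=3
PC=7  xor  r4, r3, r0        | r0=0 r1=12 r2=1 r3=15 r4=15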